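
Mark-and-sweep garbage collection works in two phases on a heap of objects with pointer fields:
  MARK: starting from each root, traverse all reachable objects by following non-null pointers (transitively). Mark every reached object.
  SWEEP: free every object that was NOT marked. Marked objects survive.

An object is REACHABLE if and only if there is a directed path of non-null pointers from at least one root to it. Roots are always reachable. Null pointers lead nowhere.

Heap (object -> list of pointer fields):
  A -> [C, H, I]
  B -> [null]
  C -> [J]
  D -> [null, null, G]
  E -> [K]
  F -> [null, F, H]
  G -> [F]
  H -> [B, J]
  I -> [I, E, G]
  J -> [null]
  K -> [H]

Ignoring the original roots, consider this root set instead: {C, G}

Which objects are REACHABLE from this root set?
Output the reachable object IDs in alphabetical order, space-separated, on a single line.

Answer: B C F G H J

Derivation:
Roots: C G
Mark C: refs=J, marked=C
Mark G: refs=F, marked=C G
Mark J: refs=null, marked=C G J
Mark F: refs=null F H, marked=C F G J
Mark H: refs=B J, marked=C F G H J
Mark B: refs=null, marked=B C F G H J
Unmarked (collected): A D E I K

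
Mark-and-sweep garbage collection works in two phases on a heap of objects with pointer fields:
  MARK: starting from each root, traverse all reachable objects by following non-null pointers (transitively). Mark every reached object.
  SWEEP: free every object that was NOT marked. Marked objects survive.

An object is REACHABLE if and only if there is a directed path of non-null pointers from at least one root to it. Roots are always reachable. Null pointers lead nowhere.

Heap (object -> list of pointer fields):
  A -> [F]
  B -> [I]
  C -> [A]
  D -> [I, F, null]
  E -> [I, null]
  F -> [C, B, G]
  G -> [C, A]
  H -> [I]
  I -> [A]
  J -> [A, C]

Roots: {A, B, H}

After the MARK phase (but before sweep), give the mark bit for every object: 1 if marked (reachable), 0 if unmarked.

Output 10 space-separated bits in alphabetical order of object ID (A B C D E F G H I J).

Roots: A B H
Mark A: refs=F, marked=A
Mark B: refs=I, marked=A B
Mark H: refs=I, marked=A B H
Mark F: refs=C B G, marked=A B F H
Mark I: refs=A, marked=A B F H I
Mark C: refs=A, marked=A B C F H I
Mark G: refs=C A, marked=A B C F G H I
Unmarked (collected): D E J

Answer: 1 1 1 0 0 1 1 1 1 0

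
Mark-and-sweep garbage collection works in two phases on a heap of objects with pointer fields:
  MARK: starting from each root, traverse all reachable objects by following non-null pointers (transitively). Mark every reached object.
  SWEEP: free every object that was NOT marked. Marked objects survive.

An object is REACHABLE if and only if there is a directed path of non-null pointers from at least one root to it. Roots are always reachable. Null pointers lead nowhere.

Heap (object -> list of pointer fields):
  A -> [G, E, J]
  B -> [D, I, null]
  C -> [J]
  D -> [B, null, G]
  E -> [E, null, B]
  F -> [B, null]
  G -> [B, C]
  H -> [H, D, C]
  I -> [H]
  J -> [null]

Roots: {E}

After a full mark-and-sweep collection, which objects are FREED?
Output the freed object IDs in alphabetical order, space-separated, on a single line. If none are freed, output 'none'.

Roots: E
Mark E: refs=E null B, marked=E
Mark B: refs=D I null, marked=B E
Mark D: refs=B null G, marked=B D E
Mark I: refs=H, marked=B D E I
Mark G: refs=B C, marked=B D E G I
Mark H: refs=H D C, marked=B D E G H I
Mark C: refs=J, marked=B C D E G H I
Mark J: refs=null, marked=B C D E G H I J
Unmarked (collected): A F

Answer: A F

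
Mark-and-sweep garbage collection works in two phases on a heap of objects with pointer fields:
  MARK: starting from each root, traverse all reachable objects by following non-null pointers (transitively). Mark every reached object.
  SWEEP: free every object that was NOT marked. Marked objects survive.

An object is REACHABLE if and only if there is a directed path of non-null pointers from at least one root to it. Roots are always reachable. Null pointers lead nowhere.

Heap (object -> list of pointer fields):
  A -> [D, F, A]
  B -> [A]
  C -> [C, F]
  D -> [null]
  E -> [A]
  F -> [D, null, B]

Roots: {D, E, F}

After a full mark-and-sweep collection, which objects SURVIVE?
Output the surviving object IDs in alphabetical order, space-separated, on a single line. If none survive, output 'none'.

Roots: D E F
Mark D: refs=null, marked=D
Mark E: refs=A, marked=D E
Mark F: refs=D null B, marked=D E F
Mark A: refs=D F A, marked=A D E F
Mark B: refs=A, marked=A B D E F
Unmarked (collected): C

Answer: A B D E F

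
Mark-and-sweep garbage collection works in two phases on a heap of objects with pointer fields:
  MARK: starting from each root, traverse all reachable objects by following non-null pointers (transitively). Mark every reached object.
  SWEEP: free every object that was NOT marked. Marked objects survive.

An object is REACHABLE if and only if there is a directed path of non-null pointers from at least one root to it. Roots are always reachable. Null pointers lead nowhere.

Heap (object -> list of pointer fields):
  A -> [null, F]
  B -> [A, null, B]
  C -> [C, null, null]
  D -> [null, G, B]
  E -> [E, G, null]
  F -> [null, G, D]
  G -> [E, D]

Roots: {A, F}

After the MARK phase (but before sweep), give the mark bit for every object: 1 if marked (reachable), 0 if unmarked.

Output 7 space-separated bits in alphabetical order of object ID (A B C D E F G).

Roots: A F
Mark A: refs=null F, marked=A
Mark F: refs=null G D, marked=A F
Mark G: refs=E D, marked=A F G
Mark D: refs=null G B, marked=A D F G
Mark E: refs=E G null, marked=A D E F G
Mark B: refs=A null B, marked=A B D E F G
Unmarked (collected): C

Answer: 1 1 0 1 1 1 1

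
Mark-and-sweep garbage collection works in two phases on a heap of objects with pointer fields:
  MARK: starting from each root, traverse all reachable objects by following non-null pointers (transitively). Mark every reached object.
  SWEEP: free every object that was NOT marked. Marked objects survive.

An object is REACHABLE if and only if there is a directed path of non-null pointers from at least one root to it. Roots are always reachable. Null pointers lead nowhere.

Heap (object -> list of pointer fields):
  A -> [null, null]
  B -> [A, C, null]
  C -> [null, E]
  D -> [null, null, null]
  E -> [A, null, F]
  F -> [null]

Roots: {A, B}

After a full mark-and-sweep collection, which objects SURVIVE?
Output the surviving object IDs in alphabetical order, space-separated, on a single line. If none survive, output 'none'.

Answer: A B C E F

Derivation:
Roots: A B
Mark A: refs=null null, marked=A
Mark B: refs=A C null, marked=A B
Mark C: refs=null E, marked=A B C
Mark E: refs=A null F, marked=A B C E
Mark F: refs=null, marked=A B C E F
Unmarked (collected): D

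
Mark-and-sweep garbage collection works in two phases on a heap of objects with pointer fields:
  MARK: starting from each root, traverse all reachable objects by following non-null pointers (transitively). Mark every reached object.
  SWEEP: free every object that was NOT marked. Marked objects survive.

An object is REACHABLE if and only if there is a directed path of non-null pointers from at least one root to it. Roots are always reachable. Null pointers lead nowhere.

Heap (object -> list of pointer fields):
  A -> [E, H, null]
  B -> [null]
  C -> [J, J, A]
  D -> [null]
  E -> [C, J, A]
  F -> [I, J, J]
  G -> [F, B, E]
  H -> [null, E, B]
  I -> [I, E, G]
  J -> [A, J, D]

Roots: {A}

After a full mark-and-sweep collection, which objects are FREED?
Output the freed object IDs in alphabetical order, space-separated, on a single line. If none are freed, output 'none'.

Answer: F G I

Derivation:
Roots: A
Mark A: refs=E H null, marked=A
Mark E: refs=C J A, marked=A E
Mark H: refs=null E B, marked=A E H
Mark C: refs=J J A, marked=A C E H
Mark J: refs=A J D, marked=A C E H J
Mark B: refs=null, marked=A B C E H J
Mark D: refs=null, marked=A B C D E H J
Unmarked (collected): F G I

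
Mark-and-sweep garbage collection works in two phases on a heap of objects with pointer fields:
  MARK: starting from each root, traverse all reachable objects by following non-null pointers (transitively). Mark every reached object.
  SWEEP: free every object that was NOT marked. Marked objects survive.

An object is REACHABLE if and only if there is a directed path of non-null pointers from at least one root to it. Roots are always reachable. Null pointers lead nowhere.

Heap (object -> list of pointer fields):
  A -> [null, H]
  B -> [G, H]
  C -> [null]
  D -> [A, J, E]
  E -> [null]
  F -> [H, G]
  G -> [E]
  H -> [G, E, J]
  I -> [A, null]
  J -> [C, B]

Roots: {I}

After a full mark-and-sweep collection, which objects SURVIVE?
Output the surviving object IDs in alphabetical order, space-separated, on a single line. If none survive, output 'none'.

Roots: I
Mark I: refs=A null, marked=I
Mark A: refs=null H, marked=A I
Mark H: refs=G E J, marked=A H I
Mark G: refs=E, marked=A G H I
Mark E: refs=null, marked=A E G H I
Mark J: refs=C B, marked=A E G H I J
Mark C: refs=null, marked=A C E G H I J
Mark B: refs=G H, marked=A B C E G H I J
Unmarked (collected): D F

Answer: A B C E G H I J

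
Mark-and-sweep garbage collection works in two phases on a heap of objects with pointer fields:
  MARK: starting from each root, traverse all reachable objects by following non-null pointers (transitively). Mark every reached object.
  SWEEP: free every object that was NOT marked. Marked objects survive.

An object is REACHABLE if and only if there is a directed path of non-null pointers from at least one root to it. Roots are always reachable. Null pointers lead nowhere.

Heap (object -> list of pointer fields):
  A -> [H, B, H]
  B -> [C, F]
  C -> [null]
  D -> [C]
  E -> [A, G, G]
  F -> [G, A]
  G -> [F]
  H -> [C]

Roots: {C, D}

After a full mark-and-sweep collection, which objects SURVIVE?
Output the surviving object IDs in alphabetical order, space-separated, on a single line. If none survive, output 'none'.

Roots: C D
Mark C: refs=null, marked=C
Mark D: refs=C, marked=C D
Unmarked (collected): A B E F G H

Answer: C D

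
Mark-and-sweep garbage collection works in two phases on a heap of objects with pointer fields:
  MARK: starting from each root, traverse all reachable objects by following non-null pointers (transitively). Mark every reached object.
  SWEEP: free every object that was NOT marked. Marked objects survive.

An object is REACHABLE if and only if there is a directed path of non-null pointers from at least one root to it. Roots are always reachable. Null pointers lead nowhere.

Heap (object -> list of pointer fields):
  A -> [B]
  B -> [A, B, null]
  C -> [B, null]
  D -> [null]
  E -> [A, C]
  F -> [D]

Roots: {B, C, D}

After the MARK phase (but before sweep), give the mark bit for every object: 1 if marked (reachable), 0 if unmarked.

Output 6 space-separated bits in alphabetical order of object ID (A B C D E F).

Answer: 1 1 1 1 0 0

Derivation:
Roots: B C D
Mark B: refs=A B null, marked=B
Mark C: refs=B null, marked=B C
Mark D: refs=null, marked=B C D
Mark A: refs=B, marked=A B C D
Unmarked (collected): E F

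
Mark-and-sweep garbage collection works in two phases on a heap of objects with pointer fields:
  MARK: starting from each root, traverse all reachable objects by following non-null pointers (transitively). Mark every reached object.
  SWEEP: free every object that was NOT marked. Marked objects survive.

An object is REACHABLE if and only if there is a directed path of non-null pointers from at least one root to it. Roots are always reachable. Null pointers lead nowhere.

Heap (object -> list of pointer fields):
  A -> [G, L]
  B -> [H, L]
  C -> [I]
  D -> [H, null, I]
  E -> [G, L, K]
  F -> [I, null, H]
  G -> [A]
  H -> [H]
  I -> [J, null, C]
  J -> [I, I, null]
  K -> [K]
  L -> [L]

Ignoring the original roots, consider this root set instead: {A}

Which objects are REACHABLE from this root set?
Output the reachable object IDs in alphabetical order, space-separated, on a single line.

Roots: A
Mark A: refs=G L, marked=A
Mark G: refs=A, marked=A G
Mark L: refs=L, marked=A G L
Unmarked (collected): B C D E F H I J K

Answer: A G L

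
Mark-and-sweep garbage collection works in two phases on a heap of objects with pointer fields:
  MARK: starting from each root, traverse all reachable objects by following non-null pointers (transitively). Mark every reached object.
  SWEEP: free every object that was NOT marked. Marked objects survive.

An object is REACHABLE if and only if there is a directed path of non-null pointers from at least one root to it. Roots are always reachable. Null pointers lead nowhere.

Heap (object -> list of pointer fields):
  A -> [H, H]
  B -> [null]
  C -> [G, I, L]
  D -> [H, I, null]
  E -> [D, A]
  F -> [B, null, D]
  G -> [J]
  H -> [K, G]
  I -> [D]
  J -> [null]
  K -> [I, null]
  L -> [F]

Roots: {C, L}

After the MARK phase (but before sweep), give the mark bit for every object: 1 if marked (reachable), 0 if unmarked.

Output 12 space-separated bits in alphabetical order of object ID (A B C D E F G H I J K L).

Answer: 0 1 1 1 0 1 1 1 1 1 1 1

Derivation:
Roots: C L
Mark C: refs=G I L, marked=C
Mark L: refs=F, marked=C L
Mark G: refs=J, marked=C G L
Mark I: refs=D, marked=C G I L
Mark F: refs=B null D, marked=C F G I L
Mark J: refs=null, marked=C F G I J L
Mark D: refs=H I null, marked=C D F G I J L
Mark B: refs=null, marked=B C D F G I J L
Mark H: refs=K G, marked=B C D F G H I J L
Mark K: refs=I null, marked=B C D F G H I J K L
Unmarked (collected): A E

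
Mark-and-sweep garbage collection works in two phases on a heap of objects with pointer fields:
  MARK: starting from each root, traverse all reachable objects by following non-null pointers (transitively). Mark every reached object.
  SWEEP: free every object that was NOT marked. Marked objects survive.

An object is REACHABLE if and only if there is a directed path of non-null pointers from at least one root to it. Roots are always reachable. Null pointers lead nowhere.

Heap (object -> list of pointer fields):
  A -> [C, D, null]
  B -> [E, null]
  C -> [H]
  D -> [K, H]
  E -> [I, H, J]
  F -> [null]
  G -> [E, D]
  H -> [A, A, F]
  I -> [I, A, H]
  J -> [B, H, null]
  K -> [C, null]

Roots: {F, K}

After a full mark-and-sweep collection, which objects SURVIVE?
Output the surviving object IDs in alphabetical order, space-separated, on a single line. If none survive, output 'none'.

Answer: A C D F H K

Derivation:
Roots: F K
Mark F: refs=null, marked=F
Mark K: refs=C null, marked=F K
Mark C: refs=H, marked=C F K
Mark H: refs=A A F, marked=C F H K
Mark A: refs=C D null, marked=A C F H K
Mark D: refs=K H, marked=A C D F H K
Unmarked (collected): B E G I J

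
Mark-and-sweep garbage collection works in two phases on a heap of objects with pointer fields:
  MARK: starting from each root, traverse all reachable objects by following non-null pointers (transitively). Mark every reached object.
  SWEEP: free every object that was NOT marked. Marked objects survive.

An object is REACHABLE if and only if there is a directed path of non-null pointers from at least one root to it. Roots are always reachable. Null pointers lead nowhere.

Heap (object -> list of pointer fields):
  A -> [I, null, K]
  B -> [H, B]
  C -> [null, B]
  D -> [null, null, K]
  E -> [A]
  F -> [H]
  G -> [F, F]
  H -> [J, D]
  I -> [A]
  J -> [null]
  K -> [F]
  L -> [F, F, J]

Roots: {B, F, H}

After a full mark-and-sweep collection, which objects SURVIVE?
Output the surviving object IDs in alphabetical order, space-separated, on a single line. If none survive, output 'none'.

Roots: B F H
Mark B: refs=H B, marked=B
Mark F: refs=H, marked=B F
Mark H: refs=J D, marked=B F H
Mark J: refs=null, marked=B F H J
Mark D: refs=null null K, marked=B D F H J
Mark K: refs=F, marked=B D F H J K
Unmarked (collected): A C E G I L

Answer: B D F H J K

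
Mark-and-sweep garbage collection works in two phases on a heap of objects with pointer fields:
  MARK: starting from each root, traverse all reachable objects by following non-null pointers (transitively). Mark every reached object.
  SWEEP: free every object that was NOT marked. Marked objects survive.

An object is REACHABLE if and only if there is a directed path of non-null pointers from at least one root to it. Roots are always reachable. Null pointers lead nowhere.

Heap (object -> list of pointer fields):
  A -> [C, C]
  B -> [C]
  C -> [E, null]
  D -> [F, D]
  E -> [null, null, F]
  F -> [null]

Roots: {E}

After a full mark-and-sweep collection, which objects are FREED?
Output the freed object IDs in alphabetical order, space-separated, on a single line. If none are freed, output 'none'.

Roots: E
Mark E: refs=null null F, marked=E
Mark F: refs=null, marked=E F
Unmarked (collected): A B C D

Answer: A B C D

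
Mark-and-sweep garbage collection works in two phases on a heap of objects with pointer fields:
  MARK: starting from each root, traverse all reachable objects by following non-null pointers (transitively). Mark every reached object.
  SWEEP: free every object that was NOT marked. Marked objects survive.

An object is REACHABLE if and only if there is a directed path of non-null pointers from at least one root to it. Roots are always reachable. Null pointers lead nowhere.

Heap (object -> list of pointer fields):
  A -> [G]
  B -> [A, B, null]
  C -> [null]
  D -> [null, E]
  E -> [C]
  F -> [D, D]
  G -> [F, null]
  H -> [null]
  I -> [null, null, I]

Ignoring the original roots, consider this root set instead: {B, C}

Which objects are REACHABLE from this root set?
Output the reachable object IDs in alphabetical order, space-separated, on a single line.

Roots: B C
Mark B: refs=A B null, marked=B
Mark C: refs=null, marked=B C
Mark A: refs=G, marked=A B C
Mark G: refs=F null, marked=A B C G
Mark F: refs=D D, marked=A B C F G
Mark D: refs=null E, marked=A B C D F G
Mark E: refs=C, marked=A B C D E F G
Unmarked (collected): H I

Answer: A B C D E F G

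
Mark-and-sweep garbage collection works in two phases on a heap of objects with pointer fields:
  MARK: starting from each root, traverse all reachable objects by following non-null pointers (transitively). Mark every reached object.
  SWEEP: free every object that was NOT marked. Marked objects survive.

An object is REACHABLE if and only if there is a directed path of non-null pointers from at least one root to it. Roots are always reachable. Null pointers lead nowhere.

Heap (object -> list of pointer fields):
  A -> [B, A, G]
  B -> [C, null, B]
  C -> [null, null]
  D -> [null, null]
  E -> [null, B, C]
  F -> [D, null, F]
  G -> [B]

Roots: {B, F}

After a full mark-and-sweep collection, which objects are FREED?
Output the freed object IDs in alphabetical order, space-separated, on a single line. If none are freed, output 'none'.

Answer: A E G

Derivation:
Roots: B F
Mark B: refs=C null B, marked=B
Mark F: refs=D null F, marked=B F
Mark C: refs=null null, marked=B C F
Mark D: refs=null null, marked=B C D F
Unmarked (collected): A E G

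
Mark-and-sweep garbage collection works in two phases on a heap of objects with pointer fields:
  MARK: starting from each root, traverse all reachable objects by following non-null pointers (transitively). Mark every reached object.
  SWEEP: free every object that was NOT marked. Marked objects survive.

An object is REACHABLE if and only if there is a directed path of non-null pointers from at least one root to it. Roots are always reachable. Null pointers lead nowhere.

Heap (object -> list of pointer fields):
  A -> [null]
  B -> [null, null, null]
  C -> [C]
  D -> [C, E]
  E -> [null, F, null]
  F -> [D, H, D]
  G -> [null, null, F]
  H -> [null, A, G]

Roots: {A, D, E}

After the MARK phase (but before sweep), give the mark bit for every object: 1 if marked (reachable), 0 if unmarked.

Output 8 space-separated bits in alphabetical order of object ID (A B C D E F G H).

Answer: 1 0 1 1 1 1 1 1

Derivation:
Roots: A D E
Mark A: refs=null, marked=A
Mark D: refs=C E, marked=A D
Mark E: refs=null F null, marked=A D E
Mark C: refs=C, marked=A C D E
Mark F: refs=D H D, marked=A C D E F
Mark H: refs=null A G, marked=A C D E F H
Mark G: refs=null null F, marked=A C D E F G H
Unmarked (collected): B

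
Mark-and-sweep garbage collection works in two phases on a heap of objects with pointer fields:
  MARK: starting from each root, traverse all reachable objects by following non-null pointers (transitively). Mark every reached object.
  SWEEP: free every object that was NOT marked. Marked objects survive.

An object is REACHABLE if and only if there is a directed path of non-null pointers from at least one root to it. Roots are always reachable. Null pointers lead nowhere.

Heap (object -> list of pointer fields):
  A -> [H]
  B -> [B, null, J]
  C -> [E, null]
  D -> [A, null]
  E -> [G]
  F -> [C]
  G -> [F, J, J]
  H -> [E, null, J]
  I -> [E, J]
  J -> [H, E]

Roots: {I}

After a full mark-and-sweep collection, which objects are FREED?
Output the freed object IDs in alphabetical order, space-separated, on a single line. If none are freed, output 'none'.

Roots: I
Mark I: refs=E J, marked=I
Mark E: refs=G, marked=E I
Mark J: refs=H E, marked=E I J
Mark G: refs=F J J, marked=E G I J
Mark H: refs=E null J, marked=E G H I J
Mark F: refs=C, marked=E F G H I J
Mark C: refs=E null, marked=C E F G H I J
Unmarked (collected): A B D

Answer: A B D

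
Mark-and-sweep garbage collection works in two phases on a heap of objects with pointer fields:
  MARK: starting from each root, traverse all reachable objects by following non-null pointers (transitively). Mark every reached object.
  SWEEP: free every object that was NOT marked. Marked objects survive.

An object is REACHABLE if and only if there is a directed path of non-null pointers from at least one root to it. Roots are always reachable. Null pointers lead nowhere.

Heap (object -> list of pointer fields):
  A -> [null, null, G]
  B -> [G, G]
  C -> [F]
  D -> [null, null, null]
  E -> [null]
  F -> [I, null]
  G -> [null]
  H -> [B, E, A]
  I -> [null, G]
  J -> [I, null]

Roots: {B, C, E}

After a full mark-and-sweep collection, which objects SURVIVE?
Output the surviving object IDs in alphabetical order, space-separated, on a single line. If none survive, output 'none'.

Roots: B C E
Mark B: refs=G G, marked=B
Mark C: refs=F, marked=B C
Mark E: refs=null, marked=B C E
Mark G: refs=null, marked=B C E G
Mark F: refs=I null, marked=B C E F G
Mark I: refs=null G, marked=B C E F G I
Unmarked (collected): A D H J

Answer: B C E F G I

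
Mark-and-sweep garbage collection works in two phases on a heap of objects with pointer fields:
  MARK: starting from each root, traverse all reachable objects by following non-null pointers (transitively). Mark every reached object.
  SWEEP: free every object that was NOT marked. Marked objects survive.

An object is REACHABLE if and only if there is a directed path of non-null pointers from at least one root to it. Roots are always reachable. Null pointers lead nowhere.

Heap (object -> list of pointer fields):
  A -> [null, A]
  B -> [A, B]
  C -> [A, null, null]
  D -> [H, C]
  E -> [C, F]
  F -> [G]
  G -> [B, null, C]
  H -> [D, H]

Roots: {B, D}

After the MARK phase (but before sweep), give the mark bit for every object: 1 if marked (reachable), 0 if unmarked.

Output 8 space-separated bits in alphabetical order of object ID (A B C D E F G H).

Roots: B D
Mark B: refs=A B, marked=B
Mark D: refs=H C, marked=B D
Mark A: refs=null A, marked=A B D
Mark H: refs=D H, marked=A B D H
Mark C: refs=A null null, marked=A B C D H
Unmarked (collected): E F G

Answer: 1 1 1 1 0 0 0 1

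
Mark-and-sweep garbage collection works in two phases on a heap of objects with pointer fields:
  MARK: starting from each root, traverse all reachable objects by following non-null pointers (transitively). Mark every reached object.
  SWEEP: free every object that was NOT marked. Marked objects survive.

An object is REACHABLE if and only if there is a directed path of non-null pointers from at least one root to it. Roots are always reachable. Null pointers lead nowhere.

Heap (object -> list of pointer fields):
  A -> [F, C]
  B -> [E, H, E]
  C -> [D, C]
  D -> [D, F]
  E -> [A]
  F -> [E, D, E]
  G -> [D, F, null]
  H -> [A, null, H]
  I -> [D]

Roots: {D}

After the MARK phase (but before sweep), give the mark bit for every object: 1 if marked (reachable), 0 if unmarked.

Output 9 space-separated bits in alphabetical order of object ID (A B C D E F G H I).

Answer: 1 0 1 1 1 1 0 0 0

Derivation:
Roots: D
Mark D: refs=D F, marked=D
Mark F: refs=E D E, marked=D F
Mark E: refs=A, marked=D E F
Mark A: refs=F C, marked=A D E F
Mark C: refs=D C, marked=A C D E F
Unmarked (collected): B G H I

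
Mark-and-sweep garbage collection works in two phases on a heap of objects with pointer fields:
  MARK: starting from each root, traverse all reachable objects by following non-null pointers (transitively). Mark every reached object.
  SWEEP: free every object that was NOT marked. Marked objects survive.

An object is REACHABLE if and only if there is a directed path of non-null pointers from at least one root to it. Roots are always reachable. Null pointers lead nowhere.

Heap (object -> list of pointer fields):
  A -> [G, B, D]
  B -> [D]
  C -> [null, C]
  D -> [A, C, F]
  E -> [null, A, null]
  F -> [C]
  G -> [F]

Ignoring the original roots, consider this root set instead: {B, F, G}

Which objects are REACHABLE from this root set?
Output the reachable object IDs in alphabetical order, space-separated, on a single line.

Answer: A B C D F G

Derivation:
Roots: B F G
Mark B: refs=D, marked=B
Mark F: refs=C, marked=B F
Mark G: refs=F, marked=B F G
Mark D: refs=A C F, marked=B D F G
Mark C: refs=null C, marked=B C D F G
Mark A: refs=G B D, marked=A B C D F G
Unmarked (collected): E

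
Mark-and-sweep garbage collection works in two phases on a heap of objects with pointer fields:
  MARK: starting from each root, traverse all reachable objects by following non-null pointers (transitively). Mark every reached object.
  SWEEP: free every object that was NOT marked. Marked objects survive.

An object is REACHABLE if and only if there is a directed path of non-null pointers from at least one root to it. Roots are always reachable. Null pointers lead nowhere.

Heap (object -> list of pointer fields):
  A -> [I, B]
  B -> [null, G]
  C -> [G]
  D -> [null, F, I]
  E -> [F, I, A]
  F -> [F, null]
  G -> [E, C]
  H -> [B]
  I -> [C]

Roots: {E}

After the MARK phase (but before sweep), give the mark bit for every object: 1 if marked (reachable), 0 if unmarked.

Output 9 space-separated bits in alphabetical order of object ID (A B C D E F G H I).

Answer: 1 1 1 0 1 1 1 0 1

Derivation:
Roots: E
Mark E: refs=F I A, marked=E
Mark F: refs=F null, marked=E F
Mark I: refs=C, marked=E F I
Mark A: refs=I B, marked=A E F I
Mark C: refs=G, marked=A C E F I
Mark B: refs=null G, marked=A B C E F I
Mark G: refs=E C, marked=A B C E F G I
Unmarked (collected): D H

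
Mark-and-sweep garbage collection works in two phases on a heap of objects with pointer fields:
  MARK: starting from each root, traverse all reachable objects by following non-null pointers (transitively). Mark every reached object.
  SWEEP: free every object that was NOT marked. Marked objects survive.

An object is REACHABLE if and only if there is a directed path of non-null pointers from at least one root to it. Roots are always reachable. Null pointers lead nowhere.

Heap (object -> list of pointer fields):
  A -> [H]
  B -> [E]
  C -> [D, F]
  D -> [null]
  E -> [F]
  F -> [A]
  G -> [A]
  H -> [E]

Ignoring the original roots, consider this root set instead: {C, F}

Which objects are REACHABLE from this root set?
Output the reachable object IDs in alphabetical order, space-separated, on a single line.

Answer: A C D E F H

Derivation:
Roots: C F
Mark C: refs=D F, marked=C
Mark F: refs=A, marked=C F
Mark D: refs=null, marked=C D F
Mark A: refs=H, marked=A C D F
Mark H: refs=E, marked=A C D F H
Mark E: refs=F, marked=A C D E F H
Unmarked (collected): B G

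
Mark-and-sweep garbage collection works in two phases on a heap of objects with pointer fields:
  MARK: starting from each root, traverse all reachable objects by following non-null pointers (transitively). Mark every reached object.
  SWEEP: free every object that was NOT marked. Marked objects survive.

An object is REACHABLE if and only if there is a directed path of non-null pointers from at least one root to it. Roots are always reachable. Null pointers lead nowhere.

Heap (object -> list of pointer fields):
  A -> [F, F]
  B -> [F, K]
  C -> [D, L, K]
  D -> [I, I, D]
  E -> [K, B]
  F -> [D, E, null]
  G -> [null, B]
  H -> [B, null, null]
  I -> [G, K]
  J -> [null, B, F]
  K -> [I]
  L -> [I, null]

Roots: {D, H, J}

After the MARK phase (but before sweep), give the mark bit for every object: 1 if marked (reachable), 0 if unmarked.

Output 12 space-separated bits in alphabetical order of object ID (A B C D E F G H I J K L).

Answer: 0 1 0 1 1 1 1 1 1 1 1 0

Derivation:
Roots: D H J
Mark D: refs=I I D, marked=D
Mark H: refs=B null null, marked=D H
Mark J: refs=null B F, marked=D H J
Mark I: refs=G K, marked=D H I J
Mark B: refs=F K, marked=B D H I J
Mark F: refs=D E null, marked=B D F H I J
Mark G: refs=null B, marked=B D F G H I J
Mark K: refs=I, marked=B D F G H I J K
Mark E: refs=K B, marked=B D E F G H I J K
Unmarked (collected): A C L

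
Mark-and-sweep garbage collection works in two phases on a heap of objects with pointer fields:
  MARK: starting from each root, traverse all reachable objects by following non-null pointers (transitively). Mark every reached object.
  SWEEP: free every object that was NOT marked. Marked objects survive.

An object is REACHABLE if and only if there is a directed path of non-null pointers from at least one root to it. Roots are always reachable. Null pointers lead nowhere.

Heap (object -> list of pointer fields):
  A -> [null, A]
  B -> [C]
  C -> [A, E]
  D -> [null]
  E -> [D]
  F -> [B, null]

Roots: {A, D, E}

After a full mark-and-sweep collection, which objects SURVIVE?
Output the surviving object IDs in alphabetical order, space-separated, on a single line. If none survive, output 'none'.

Roots: A D E
Mark A: refs=null A, marked=A
Mark D: refs=null, marked=A D
Mark E: refs=D, marked=A D E
Unmarked (collected): B C F

Answer: A D E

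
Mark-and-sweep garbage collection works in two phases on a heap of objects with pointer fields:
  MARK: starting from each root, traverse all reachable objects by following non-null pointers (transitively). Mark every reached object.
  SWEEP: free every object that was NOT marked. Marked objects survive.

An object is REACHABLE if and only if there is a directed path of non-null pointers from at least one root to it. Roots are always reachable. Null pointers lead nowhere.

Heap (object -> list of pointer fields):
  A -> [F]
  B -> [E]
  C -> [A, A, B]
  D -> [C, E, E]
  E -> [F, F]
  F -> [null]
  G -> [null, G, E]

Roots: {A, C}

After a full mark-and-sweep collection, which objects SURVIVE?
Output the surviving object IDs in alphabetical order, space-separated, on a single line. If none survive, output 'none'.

Roots: A C
Mark A: refs=F, marked=A
Mark C: refs=A A B, marked=A C
Mark F: refs=null, marked=A C F
Mark B: refs=E, marked=A B C F
Mark E: refs=F F, marked=A B C E F
Unmarked (collected): D G

Answer: A B C E F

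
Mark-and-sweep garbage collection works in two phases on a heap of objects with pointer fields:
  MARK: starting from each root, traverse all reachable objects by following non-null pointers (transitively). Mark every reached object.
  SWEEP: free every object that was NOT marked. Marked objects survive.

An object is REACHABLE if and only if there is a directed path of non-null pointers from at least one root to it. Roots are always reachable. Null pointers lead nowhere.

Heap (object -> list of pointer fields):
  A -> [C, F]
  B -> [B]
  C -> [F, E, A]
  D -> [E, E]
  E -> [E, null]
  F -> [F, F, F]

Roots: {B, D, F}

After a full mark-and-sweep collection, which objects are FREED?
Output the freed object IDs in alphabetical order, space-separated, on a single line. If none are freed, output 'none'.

Roots: B D F
Mark B: refs=B, marked=B
Mark D: refs=E E, marked=B D
Mark F: refs=F F F, marked=B D F
Mark E: refs=E null, marked=B D E F
Unmarked (collected): A C

Answer: A C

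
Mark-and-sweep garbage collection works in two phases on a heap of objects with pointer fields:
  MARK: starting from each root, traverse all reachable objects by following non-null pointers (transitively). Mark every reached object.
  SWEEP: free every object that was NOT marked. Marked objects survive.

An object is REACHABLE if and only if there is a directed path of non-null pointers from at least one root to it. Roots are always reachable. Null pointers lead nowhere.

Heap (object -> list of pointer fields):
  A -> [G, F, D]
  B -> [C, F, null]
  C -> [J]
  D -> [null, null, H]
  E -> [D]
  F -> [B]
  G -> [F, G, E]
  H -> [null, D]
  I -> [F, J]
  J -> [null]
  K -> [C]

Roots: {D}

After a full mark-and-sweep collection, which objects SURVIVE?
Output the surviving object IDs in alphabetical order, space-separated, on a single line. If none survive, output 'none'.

Answer: D H

Derivation:
Roots: D
Mark D: refs=null null H, marked=D
Mark H: refs=null D, marked=D H
Unmarked (collected): A B C E F G I J K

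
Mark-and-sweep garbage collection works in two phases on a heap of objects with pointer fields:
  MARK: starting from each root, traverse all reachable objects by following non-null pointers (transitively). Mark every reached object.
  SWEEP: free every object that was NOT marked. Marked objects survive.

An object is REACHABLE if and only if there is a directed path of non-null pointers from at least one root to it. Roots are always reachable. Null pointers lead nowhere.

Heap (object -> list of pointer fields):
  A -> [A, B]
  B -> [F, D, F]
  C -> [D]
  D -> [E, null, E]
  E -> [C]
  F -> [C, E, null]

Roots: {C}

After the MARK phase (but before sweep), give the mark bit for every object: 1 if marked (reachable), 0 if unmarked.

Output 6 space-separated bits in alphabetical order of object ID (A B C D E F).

Roots: C
Mark C: refs=D, marked=C
Mark D: refs=E null E, marked=C D
Mark E: refs=C, marked=C D E
Unmarked (collected): A B F

Answer: 0 0 1 1 1 0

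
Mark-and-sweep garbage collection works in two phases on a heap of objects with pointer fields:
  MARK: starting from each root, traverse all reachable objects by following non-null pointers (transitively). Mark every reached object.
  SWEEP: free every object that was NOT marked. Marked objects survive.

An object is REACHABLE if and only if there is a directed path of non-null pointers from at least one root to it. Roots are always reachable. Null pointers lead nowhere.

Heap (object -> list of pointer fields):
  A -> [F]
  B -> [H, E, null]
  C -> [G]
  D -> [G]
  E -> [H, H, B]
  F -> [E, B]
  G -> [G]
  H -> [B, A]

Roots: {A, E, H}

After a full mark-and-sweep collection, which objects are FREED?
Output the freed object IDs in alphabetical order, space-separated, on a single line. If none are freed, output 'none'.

Answer: C D G

Derivation:
Roots: A E H
Mark A: refs=F, marked=A
Mark E: refs=H H B, marked=A E
Mark H: refs=B A, marked=A E H
Mark F: refs=E B, marked=A E F H
Mark B: refs=H E null, marked=A B E F H
Unmarked (collected): C D G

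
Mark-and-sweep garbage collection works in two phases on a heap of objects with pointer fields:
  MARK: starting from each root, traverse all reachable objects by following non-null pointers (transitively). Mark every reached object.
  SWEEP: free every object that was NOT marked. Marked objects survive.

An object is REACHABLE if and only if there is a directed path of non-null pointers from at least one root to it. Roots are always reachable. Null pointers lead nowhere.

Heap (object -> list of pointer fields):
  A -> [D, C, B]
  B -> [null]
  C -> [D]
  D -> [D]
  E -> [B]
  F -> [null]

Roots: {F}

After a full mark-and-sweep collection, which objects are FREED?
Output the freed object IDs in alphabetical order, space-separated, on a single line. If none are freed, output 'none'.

Roots: F
Mark F: refs=null, marked=F
Unmarked (collected): A B C D E

Answer: A B C D E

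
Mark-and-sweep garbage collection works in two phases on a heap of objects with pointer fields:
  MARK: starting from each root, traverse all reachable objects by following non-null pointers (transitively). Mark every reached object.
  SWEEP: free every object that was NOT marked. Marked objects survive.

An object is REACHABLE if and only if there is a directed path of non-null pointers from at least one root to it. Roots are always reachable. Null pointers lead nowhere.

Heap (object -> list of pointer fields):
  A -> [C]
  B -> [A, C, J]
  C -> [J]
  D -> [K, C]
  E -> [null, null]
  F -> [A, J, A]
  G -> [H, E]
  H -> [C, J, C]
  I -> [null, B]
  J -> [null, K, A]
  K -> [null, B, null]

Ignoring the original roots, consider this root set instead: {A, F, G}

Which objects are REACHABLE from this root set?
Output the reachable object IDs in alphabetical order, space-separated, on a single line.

Roots: A F G
Mark A: refs=C, marked=A
Mark F: refs=A J A, marked=A F
Mark G: refs=H E, marked=A F G
Mark C: refs=J, marked=A C F G
Mark J: refs=null K A, marked=A C F G J
Mark H: refs=C J C, marked=A C F G H J
Mark E: refs=null null, marked=A C E F G H J
Mark K: refs=null B null, marked=A C E F G H J K
Mark B: refs=A C J, marked=A B C E F G H J K
Unmarked (collected): D I

Answer: A B C E F G H J K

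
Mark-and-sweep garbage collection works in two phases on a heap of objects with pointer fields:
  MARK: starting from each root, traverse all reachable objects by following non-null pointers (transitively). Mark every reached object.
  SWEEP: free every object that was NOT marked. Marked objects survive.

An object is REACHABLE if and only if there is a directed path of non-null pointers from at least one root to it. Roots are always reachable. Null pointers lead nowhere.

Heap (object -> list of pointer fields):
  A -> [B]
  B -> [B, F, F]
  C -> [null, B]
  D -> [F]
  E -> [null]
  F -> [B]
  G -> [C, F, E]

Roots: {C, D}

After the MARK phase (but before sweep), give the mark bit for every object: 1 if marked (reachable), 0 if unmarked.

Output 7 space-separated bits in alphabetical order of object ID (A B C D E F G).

Answer: 0 1 1 1 0 1 0

Derivation:
Roots: C D
Mark C: refs=null B, marked=C
Mark D: refs=F, marked=C D
Mark B: refs=B F F, marked=B C D
Mark F: refs=B, marked=B C D F
Unmarked (collected): A E G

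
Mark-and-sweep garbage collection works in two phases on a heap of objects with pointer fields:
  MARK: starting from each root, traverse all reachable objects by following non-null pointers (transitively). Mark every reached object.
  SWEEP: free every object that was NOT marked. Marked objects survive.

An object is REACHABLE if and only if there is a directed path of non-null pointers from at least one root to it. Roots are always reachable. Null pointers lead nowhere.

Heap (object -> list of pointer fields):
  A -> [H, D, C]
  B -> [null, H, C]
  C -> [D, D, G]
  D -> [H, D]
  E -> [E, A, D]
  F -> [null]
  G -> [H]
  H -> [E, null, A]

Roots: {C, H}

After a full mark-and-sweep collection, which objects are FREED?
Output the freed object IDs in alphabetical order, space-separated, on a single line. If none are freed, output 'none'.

Answer: B F

Derivation:
Roots: C H
Mark C: refs=D D G, marked=C
Mark H: refs=E null A, marked=C H
Mark D: refs=H D, marked=C D H
Mark G: refs=H, marked=C D G H
Mark E: refs=E A D, marked=C D E G H
Mark A: refs=H D C, marked=A C D E G H
Unmarked (collected): B F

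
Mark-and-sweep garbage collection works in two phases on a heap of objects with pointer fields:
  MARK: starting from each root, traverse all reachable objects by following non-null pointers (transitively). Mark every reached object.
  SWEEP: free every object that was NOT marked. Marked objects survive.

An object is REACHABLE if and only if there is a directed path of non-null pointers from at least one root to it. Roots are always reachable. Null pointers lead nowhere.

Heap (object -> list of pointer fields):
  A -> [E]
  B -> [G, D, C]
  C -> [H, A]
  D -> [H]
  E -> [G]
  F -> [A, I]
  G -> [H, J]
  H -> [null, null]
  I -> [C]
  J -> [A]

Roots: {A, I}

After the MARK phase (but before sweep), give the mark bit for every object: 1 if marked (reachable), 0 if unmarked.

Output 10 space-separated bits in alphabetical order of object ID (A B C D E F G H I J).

Roots: A I
Mark A: refs=E, marked=A
Mark I: refs=C, marked=A I
Mark E: refs=G, marked=A E I
Mark C: refs=H A, marked=A C E I
Mark G: refs=H J, marked=A C E G I
Mark H: refs=null null, marked=A C E G H I
Mark J: refs=A, marked=A C E G H I J
Unmarked (collected): B D F

Answer: 1 0 1 0 1 0 1 1 1 1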